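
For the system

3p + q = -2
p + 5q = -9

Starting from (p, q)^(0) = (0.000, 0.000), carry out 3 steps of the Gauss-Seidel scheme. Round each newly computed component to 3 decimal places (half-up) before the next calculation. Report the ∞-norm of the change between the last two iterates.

Iteration 1:
  p = (-2 - (1)·0.000) / (3) = -0.667
  q = (-9 - (1)·-0.667) / (5) = -1.667
Iteration 2:
  p = (-2 - (1)·-1.667) / (3) = -0.111
  q = (-9 - (1)·-0.111) / (5) = -1.778
Iteration 3:
  p = (-2 - (1)·-1.778) / (3) = -0.074
  q = (-9 - (1)·-0.074) / (5) = -1.785
Change: (0.037, -0.007) → max |·| = 0.037

0.037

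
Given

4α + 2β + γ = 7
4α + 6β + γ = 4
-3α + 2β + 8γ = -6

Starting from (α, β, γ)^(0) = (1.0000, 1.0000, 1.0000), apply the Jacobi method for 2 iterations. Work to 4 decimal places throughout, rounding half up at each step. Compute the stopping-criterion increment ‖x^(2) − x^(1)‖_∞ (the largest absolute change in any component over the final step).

0.9896

Iteration 1:
  α = (7 - (2)·1.0000 - (1)·1.0000) / (4) = 1.0000
  β = (4 - (4)·1.0000 - (1)·1.0000) / (6) = -0.1667
  γ = (-6 - (-3)·1.0000 - (2)·1.0000) / (8) = -0.6250
Iteration 2:
  α = (7 - (2)·-0.1667 - (1)·-0.6250) / (4) = 1.9896
  β = (4 - (4)·1.0000 - (1)·-0.6250) / (6) = 0.1042
  γ = (-6 - (-3)·1.0000 - (2)·-0.1667) / (8) = -0.3333
Change: (0.9896, 0.2709, 0.2917) → max |·| = 0.9896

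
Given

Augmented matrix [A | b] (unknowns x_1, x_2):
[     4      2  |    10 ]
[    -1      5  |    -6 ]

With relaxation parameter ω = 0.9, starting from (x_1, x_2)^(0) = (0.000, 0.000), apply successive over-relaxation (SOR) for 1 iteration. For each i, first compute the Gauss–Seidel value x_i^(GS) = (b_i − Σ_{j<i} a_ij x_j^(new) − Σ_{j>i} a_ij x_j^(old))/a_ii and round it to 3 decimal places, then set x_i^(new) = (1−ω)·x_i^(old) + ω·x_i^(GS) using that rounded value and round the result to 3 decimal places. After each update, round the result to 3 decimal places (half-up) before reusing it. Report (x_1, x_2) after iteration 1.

(2.250, -0.675)

Iteration 1:
  x_1: GS value = (10 - (2)·0.000) / (4) = 2.500;  x_1 ← (1−ω)·0.000 + ω·2.500 = 2.250
  x_2: GS value = (-6 - (-1)·2.250) / (5) = -0.750;  x_2 ← (1−ω)·0.000 + ω·-0.750 = -0.675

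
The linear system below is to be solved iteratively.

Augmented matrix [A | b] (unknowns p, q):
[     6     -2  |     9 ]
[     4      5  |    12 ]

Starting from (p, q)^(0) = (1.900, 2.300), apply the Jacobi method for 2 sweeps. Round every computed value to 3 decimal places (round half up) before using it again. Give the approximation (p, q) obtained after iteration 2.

(1.793, 0.586)

Iteration 1:
  p = (9 - (-2)·2.300) / (6) = 2.267
  q = (12 - (4)·1.900) / (5) = 0.880
Iteration 2:
  p = (9 - (-2)·0.880) / (6) = 1.793
  q = (12 - (4)·2.267) / (5) = 0.586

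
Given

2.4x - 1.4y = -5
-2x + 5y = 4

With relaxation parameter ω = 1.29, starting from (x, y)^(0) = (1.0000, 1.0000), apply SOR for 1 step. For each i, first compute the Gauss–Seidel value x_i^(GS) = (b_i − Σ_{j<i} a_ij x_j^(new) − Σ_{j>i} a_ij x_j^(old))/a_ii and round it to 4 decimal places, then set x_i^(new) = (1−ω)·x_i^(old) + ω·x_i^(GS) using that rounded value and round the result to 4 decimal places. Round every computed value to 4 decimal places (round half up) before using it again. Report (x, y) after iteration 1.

(-2.2250, -0.4061)

Iteration 1:
  x: GS value = (-5 - (-1.4)·1.0000) / (2.4) = -1.5000;  x ← (1−ω)·1.0000 + ω·-1.5000 = -2.2250
  y: GS value = (4 - (-2)·-2.2250) / (5) = -0.0900;  y ← (1−ω)·1.0000 + ω·-0.0900 = -0.4061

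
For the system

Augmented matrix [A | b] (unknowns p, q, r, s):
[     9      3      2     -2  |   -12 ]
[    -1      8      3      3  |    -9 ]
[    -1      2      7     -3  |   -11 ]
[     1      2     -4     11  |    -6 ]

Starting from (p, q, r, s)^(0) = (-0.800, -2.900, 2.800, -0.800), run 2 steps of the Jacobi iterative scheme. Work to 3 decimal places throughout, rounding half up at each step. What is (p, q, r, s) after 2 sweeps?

(-0.170, -1.223, -0.714, -0.517)

Iteration 1:
  p = (-12 - (3)·-2.900 - (2)·2.800 - (-2)·-0.800) / (9) = -1.167
  q = (-9 - (-1)·-0.800 - (3)·2.800 - (3)·-0.800) / (8) = -1.975
  r = (-11 - (-1)·-0.800 - (2)·-2.900 - (-3)·-0.800) / (7) = -1.200
  s = (-6 - (1)·-0.800 - (2)·-2.900 - (-4)·2.800) / (11) = 1.073
Iteration 2:
  p = (-12 - (3)·-1.975 - (2)·-1.200 - (-2)·1.073) / (9) = -0.170
  q = (-9 - (-1)·-1.167 - (3)·-1.200 - (3)·1.073) / (8) = -1.223
  r = (-11 - (-1)·-1.167 - (2)·-1.975 - (-3)·1.073) / (7) = -0.714
  s = (-6 - (1)·-1.167 - (2)·-1.975 - (-4)·-1.200) / (11) = -0.517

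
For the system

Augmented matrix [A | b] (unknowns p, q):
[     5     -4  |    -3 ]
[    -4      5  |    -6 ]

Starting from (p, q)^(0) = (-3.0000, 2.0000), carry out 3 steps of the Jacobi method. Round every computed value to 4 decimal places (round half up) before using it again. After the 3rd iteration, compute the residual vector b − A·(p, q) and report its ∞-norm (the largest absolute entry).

Iteration 1:
  p = (-3 - (-4)·2.0000) / (5) = 1.0000
  q = (-6 - (-4)·-3.0000) / (5) = -3.6000
Iteration 2:
  p = (-3 - (-4)·-3.6000) / (5) = -3.4800
  q = (-6 - (-4)·1.0000) / (5) = -0.4000
Iteration 3:
  p = (-3 - (-4)·-0.4000) / (5) = -0.9200
  q = (-6 - (-4)·-3.4800) / (5) = -3.9840
Residual b − A·x = (-14.3360, 10.2400); ∞-norm = 14.3360

14.3360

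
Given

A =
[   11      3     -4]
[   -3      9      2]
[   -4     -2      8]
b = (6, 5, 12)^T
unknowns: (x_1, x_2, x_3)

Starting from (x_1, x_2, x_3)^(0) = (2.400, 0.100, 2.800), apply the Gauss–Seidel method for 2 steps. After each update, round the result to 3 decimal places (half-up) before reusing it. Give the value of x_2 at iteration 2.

Iteration 1:
  x_1 = (6 - (3)·0.100 - (-4)·2.800) / (11) = 1.536
  x_2 = (5 - (-3)·1.536 - (2)·2.800) / (9) = 0.445
  x_3 = (12 - (-4)·1.536 - (-2)·0.445) / (8) = 2.379
Iteration 2:
  x_1 = (6 - (3)·0.445 - (-4)·2.379) / (11) = 1.289
  x_2 = (5 - (-3)·1.289 - (2)·2.379) / (9) = 0.457
  x_3 = (12 - (-4)·1.289 - (-2)·0.457) / (8) = 2.259

0.457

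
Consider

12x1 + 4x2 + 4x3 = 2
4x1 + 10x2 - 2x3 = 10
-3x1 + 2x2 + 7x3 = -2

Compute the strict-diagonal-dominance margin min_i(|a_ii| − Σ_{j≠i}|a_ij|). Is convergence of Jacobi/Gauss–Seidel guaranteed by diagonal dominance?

2

row 1: |12| − (4+4) = 4
row 2: |10| − (4+2) = 4
row 3: |7| − (3+2) = 2
minimum over rows = 2 → strictly diagonally dominant (convergence guaranteed)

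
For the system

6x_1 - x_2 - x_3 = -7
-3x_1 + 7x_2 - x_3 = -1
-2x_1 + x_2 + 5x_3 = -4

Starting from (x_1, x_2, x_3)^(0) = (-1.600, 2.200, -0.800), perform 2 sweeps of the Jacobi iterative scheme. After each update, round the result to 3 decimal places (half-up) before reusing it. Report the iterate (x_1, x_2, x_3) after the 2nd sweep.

(-1.637, -0.811, -0.985)

Iteration 1:
  x_1 = (-7 - (-1)·2.200 - (-1)·-0.800) / (6) = -0.933
  x_2 = (-1 - (-3)·-1.600 - (-1)·-0.800) / (7) = -0.943
  x_3 = (-4 - (-2)·-1.600 - (1)·2.200) / (5) = -1.880
Iteration 2:
  x_1 = (-7 - (-1)·-0.943 - (-1)·-1.880) / (6) = -1.637
  x_2 = (-1 - (-3)·-0.933 - (-1)·-1.880) / (7) = -0.811
  x_3 = (-4 - (-2)·-0.933 - (1)·-0.943) / (5) = -0.985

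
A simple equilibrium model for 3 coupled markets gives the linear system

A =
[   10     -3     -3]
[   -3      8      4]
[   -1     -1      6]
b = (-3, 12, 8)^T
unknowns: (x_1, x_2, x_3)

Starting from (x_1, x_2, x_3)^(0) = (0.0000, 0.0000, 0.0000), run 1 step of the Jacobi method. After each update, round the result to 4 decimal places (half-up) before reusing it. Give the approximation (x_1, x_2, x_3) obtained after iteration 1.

Iteration 1:
  x_1 = (-3 - (-3)·0.0000 - (-3)·0.0000) / (10) = -0.3000
  x_2 = (12 - (-3)·0.0000 - (4)·0.0000) / (8) = 1.5000
  x_3 = (8 - (-1)·0.0000 - (-1)·0.0000) / (6) = 1.3333

(-0.3000, 1.5000, 1.3333)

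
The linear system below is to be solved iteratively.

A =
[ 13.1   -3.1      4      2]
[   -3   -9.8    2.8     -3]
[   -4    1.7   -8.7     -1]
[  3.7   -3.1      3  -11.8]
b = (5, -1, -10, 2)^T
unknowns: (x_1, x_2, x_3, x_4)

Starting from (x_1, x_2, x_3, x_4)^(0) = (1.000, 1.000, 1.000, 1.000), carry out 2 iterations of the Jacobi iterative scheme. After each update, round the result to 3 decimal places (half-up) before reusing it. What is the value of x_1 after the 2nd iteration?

0.073

Iteration 1:
  x_1 = (5 - (-3.1)·1.000 - (4)·1.000 - (2)·1.000) / (13.1) = 0.160
  x_2 = (-1 - (-3)·1.000 - (2.8)·1.000 - (-3)·1.000) / (-9.8) = -0.224
  x_3 = (-10 - (-4)·1.000 - (1.7)·1.000 - (-1)·1.000) / (-8.7) = 0.770
  x_4 = (2 - (3.7)·1.000 - (-3.1)·1.000 - (3)·1.000) / (-11.8) = 0.136
Iteration 2:
  x_1 = (5 - (-3.1)·-0.224 - (4)·0.770 - (2)·0.136) / (13.1) = 0.073
  x_2 = (-1 - (-3)·0.160 - (2.8)·0.770 - (-3)·0.136) / (-9.8) = 0.231
  x_3 = (-10 - (-4)·0.160 - (1.7)·-0.224 - (-1)·0.136) / (-8.7) = 1.016
  x_4 = (2 - (3.7)·0.160 - (-3.1)·-0.224 - (3)·0.770) / (-11.8) = 0.135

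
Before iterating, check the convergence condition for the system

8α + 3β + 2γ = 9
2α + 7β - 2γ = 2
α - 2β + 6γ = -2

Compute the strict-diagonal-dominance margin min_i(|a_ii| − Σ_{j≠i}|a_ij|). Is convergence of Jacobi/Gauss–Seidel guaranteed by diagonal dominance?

row 1: |8| − (3+2) = 3
row 2: |7| − (2+2) = 3
row 3: |6| − (1+2) = 3
minimum over rows = 3 → strictly diagonally dominant (convergence guaranteed)

3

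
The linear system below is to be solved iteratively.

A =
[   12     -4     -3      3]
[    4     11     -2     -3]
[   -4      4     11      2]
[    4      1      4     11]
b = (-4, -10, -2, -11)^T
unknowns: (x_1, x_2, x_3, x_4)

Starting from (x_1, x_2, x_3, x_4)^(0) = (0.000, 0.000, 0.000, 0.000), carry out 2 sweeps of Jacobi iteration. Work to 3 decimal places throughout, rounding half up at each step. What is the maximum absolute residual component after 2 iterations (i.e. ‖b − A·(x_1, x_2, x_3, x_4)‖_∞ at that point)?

Iteration 1:
  x_1 = (-4 - (-4)·0.000 - (-3)·0.000 - (3)·0.000) / (12) = -0.333
  x_2 = (-10 - (4)·0.000 - (-2)·0.000 - (-3)·0.000) / (11) = -0.909
  x_3 = (-2 - (-4)·0.000 - (4)·0.000 - (2)·0.000) / (11) = -0.182
  x_4 = (-11 - (4)·0.000 - (1)·0.000 - (4)·0.000) / (11) = -1.000
Iteration 2:
  x_1 = (-4 - (-4)·-0.909 - (-3)·-0.182 - (3)·-1.000) / (12) = -0.432
  x_2 = (-10 - (4)·-0.333 - (-2)·-0.182 - (-3)·-1.000) / (11) = -1.094
  x_3 = (-2 - (-4)·-0.333 - (4)·-0.909 - (2)·-1.000) / (11) = 0.209
  x_4 = (-11 - (4)·-0.333 - (1)·-0.909 - (4)·-0.182) / (11) = -0.730
Residual b − A·x = (-0.375, 1.990, -0.191, -0.984); ∞-norm = 1.990

1.990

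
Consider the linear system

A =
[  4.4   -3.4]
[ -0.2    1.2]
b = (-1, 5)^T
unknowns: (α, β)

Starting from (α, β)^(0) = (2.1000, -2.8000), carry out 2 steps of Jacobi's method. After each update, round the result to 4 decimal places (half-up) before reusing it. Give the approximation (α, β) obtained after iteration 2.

(3.2629, 3.7682)

Iteration 1:
  α = (-1 - (-3.4)·-2.8000) / (4.4) = -2.3909
  β = (5 - (-0.2)·2.1000) / (1.2) = 4.5167
Iteration 2:
  α = (-1 - (-3.4)·4.5167) / (4.4) = 3.2629
  β = (5 - (-0.2)·-2.3909) / (1.2) = 3.7682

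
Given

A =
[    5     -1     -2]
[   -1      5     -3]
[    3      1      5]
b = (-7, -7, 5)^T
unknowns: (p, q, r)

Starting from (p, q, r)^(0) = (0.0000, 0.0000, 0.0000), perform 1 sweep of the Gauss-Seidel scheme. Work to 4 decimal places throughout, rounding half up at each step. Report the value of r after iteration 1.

Iteration 1:
  p = (-7 - (-1)·0.0000 - (-2)·0.0000) / (5) = -1.4000
  q = (-7 - (-1)·-1.4000 - (-3)·0.0000) / (5) = -1.6800
  r = (5 - (3)·-1.4000 - (1)·-1.6800) / (5) = 2.1760

2.1760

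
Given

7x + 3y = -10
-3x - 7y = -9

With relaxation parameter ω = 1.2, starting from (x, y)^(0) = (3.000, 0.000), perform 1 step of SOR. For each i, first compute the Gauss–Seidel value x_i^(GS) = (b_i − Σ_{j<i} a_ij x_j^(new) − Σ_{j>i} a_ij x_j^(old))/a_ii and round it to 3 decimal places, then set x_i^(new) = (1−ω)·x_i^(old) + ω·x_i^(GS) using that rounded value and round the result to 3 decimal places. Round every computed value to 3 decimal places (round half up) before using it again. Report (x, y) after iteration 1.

Iteration 1:
  x: GS value = (-10 - (3)·0.000) / (7) = -1.429;  x ← (1−ω)·3.000 + ω·-1.429 = -2.315
  y: GS value = (-9 - (-3)·-2.315) / (-7) = 2.278;  y ← (1−ω)·0.000 + ω·2.278 = 2.734

(-2.315, 2.734)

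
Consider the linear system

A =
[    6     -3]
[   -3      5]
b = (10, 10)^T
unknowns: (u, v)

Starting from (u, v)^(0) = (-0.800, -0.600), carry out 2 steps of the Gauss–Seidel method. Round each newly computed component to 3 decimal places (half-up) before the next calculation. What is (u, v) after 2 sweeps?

(3.077, 3.846)

Iteration 1:
  u = (10 - (-3)·-0.600) / (6) = 1.367
  v = (10 - (-3)·1.367) / (5) = 2.820
Iteration 2:
  u = (10 - (-3)·2.820) / (6) = 3.077
  v = (10 - (-3)·3.077) / (5) = 3.846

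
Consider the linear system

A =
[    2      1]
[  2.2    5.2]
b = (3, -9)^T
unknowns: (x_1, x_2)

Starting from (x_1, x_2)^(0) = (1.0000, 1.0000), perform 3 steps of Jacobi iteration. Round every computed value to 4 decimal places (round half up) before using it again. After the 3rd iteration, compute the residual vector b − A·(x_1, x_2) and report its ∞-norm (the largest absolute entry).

0.6672

Iteration 1:
  x_1 = (3 - (1)·1.0000) / (2) = 1.0000
  x_2 = (-9 - (2.2)·1.0000) / (5.2) = -2.1538
Iteration 2:
  x_1 = (3 - (1)·-2.1538) / (2) = 2.5769
  x_2 = (-9 - (2.2)·1.0000) / (5.2) = -2.1538
Iteration 3:
  x_1 = (3 - (1)·-2.1538) / (2) = 2.5769
  x_2 = (-9 - (2.2)·2.5769) / (5.2) = -2.8210
Residual b − A·x = (0.6672, 0.0000); ∞-norm = 0.6672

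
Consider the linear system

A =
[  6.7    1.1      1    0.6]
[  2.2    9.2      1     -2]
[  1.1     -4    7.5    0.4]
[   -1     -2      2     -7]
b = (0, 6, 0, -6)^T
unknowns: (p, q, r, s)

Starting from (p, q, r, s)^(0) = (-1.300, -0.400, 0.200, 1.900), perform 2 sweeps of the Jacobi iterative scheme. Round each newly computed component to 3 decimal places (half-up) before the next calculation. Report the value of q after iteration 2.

0.962

Iteration 1:
  p = (0 - (1.1)·-0.400 - (1)·0.200 - (0.6)·1.900) / (6.7) = -0.134
  q = (6 - (2.2)·-1.300 - (1)·0.200 - (-2)·1.900) / (9.2) = 1.354
  r = (0 - (1.1)·-1.300 - (-4)·-0.400 - (0.4)·1.900) / (7.5) = -0.124
  s = (-6 - (-1)·-1.300 - (-2)·-0.400 - (2)·0.200) / (-7) = 1.214
Iteration 2:
  p = (0 - (1.1)·1.354 - (1)·-0.124 - (0.6)·1.214) / (6.7) = -0.313
  q = (6 - (2.2)·-0.134 - (1)·-0.124 - (-2)·1.214) / (9.2) = 0.962
  r = (0 - (1.1)·-0.134 - (-4)·1.354 - (0.4)·1.214) / (7.5) = 0.677
  s = (-6 - (-1)·-0.134 - (-2)·1.354 - (2)·-0.124) / (-7) = 0.454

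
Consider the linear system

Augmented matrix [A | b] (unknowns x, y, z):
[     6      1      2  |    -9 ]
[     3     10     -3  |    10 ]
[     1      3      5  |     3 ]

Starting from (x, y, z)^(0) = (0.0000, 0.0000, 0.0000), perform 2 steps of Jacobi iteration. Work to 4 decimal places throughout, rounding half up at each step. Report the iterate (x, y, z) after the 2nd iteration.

Iteration 1:
  x = (-9 - (1)·0.0000 - (2)·0.0000) / (6) = -1.5000
  y = (10 - (3)·0.0000 - (-3)·0.0000) / (10) = 1.0000
  z = (3 - (1)·0.0000 - (3)·0.0000) / (5) = 0.6000
Iteration 2:
  x = (-9 - (1)·1.0000 - (2)·0.6000) / (6) = -1.8667
  y = (10 - (3)·-1.5000 - (-3)·0.6000) / (10) = 1.6300
  z = (3 - (1)·-1.5000 - (3)·1.0000) / (5) = 0.3000

(-1.8667, 1.6300, 0.3000)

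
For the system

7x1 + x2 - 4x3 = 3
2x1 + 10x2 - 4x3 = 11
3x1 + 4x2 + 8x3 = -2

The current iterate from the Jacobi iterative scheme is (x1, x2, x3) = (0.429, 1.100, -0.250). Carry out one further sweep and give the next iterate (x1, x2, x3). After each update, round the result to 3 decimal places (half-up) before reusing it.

(0.129, 0.914, -0.961)

One sweep:
  x1 = (3 - (1)·1.100 - (-4)·-0.250) / (7) = 0.129
  x2 = (11 - (2)·0.429 - (-4)·-0.250) / (10) = 0.914
  x3 = (-2 - (3)·0.429 - (4)·1.100) / (8) = -0.961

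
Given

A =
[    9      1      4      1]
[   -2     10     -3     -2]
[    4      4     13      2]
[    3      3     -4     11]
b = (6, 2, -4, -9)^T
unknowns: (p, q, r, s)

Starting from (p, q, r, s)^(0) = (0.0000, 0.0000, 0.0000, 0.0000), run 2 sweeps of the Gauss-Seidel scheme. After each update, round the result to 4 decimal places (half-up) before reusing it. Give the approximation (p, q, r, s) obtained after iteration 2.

Iteration 1:
  p = (6 - (1)·0.0000 - (4)·0.0000 - (1)·0.0000) / (9) = 0.6667
  q = (2 - (-2)·0.6667 - (-3)·0.0000 - (-2)·0.0000) / (10) = 0.3333
  r = (-4 - (4)·0.6667 - (4)·0.3333 - (2)·0.0000) / (13) = -0.6154
  s = (-9 - (3)·0.6667 - (3)·0.3333 - (-4)·-0.6154) / (11) = -1.3147
Iteration 2:
  p = (6 - (1)·0.3333 - (4)·-0.6154 - (1)·-1.3147) / (9) = 1.0492
  q = (2 - (-2)·1.0492 - (-3)·-0.6154 - (-2)·-1.3147) / (10) = -0.0377
  r = (-4 - (4)·1.0492 - (4)·-0.0377 - (2)·-1.3147) / (13) = -0.4167
  s = (-9 - (3)·1.0492 - (3)·-0.0377 - (-4)·-0.4167) / (11) = -1.2456

(1.0492, -0.0377, -0.4167, -1.2456)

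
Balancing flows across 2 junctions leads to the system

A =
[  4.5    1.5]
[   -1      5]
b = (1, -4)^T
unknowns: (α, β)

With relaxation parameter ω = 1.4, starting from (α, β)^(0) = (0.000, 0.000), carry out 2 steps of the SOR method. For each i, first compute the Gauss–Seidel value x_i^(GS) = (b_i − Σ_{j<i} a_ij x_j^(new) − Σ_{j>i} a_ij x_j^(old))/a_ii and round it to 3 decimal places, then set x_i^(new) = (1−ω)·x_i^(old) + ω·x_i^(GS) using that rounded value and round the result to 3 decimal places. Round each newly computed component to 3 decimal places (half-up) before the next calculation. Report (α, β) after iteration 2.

(0.669, -0.519)

Iteration 1:
  α: GS value = (1 - (1.5)·0.000) / (4.5) = 0.222;  α ← (1−ω)·0.000 + ω·0.222 = 0.311
  β: GS value = (-4 - (-1)·0.311) / (5) = -0.738;  β ← (1−ω)·0.000 + ω·-0.738 = -1.033
Iteration 2:
  α: GS value = (1 - (1.5)·-1.033) / (4.5) = 0.567;  α ← (1−ω)·0.311 + ω·0.567 = 0.669
  β: GS value = (-4 - (-1)·0.669) / (5) = -0.666;  β ← (1−ω)·-1.033 + ω·-0.666 = -0.519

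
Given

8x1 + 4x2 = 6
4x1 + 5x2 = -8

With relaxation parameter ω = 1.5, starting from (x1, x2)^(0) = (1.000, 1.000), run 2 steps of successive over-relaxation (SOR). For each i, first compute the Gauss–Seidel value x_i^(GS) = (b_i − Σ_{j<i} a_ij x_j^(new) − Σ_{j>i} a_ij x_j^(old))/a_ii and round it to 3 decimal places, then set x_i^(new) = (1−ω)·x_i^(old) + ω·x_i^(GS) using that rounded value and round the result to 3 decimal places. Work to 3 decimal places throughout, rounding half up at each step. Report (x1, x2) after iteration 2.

Iteration 1:
  x1: GS value = (6 - (4)·1.000) / (8) = 0.250;  x1 ← (1−ω)·1.000 + ω·0.250 = -0.125
  x2: GS value = (-8 - (4)·-0.125) / (5) = -1.500;  x2 ← (1−ω)·1.000 + ω·-1.500 = -2.750
Iteration 2:
  x1: GS value = (6 - (4)·-2.750) / (8) = 2.125;  x1 ← (1−ω)·-0.125 + ω·2.125 = 3.250
  x2: GS value = (-8 - (4)·3.250) / (5) = -4.200;  x2 ← (1−ω)·-2.750 + ω·-4.200 = -4.925

(3.250, -4.925)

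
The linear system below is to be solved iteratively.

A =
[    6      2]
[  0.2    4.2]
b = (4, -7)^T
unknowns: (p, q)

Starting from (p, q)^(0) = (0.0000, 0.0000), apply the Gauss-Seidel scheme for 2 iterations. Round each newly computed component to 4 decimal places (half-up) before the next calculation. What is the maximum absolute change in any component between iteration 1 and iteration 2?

0.5661

Iteration 1:
  p = (4 - (2)·0.0000) / (6) = 0.6667
  q = (-7 - (0.2)·0.6667) / (4.2) = -1.6984
Iteration 2:
  p = (4 - (2)·-1.6984) / (6) = 1.2328
  q = (-7 - (0.2)·1.2328) / (4.2) = -1.7254
Change: (0.5661, -0.0270) → max |·| = 0.5661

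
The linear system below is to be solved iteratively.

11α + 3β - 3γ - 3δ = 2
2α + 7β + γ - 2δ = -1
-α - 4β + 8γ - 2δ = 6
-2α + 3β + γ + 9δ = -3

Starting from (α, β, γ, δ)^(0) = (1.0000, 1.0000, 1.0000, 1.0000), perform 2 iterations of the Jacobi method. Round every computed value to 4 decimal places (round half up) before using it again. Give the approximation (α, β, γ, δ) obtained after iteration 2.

(0.5514, -0.6636, 0.5251, -0.3177)

Iteration 1:
  α = (2 - (3)·1.0000 - (-3)·1.0000 - (-3)·1.0000) / (11) = 0.4545
  β = (-1 - (2)·1.0000 - (1)·1.0000 - (-2)·1.0000) / (7) = -0.2857
  γ = (6 - (-1)·1.0000 - (-4)·1.0000 - (-2)·1.0000) / (8) = 1.6250
  δ = (-3 - (-2)·1.0000 - (3)·1.0000 - (1)·1.0000) / (9) = -0.5556
Iteration 2:
  α = (2 - (3)·-0.2857 - (-3)·1.6250 - (-3)·-0.5556) / (11) = 0.5514
  β = (-1 - (2)·0.4545 - (1)·1.6250 - (-2)·-0.5556) / (7) = -0.6636
  γ = (6 - (-1)·0.4545 - (-4)·-0.2857 - (-2)·-0.5556) / (8) = 0.5251
  δ = (-3 - (-2)·0.4545 - (3)·-0.2857 - (1)·1.6250) / (9) = -0.3177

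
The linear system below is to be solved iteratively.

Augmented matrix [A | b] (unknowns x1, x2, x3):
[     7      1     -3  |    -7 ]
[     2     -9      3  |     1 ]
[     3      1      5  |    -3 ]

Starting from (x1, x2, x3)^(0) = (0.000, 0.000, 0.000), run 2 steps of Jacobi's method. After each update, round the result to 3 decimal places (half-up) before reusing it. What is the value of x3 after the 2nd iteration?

0.022

Iteration 1:
  x1 = (-7 - (1)·0.000 - (-3)·0.000) / (7) = -1.000
  x2 = (1 - (2)·0.000 - (3)·0.000) / (-9) = -0.111
  x3 = (-3 - (3)·0.000 - (1)·0.000) / (5) = -0.600
Iteration 2:
  x1 = (-7 - (1)·-0.111 - (-3)·-0.600) / (7) = -1.241
  x2 = (1 - (2)·-1.000 - (3)·-0.600) / (-9) = -0.533
  x3 = (-3 - (3)·-1.000 - (1)·-0.111) / (5) = 0.022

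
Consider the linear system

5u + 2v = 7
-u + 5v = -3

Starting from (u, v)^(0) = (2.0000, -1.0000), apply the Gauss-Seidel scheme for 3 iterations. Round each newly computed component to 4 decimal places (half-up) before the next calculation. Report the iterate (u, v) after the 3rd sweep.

(1.5203, -0.2959)

Iteration 1:
  u = (7 - (2)·-1.0000) / (5) = 1.8000
  v = (-3 - (-1)·1.8000) / (5) = -0.2400
Iteration 2:
  u = (7 - (2)·-0.2400) / (5) = 1.4960
  v = (-3 - (-1)·1.4960) / (5) = -0.3008
Iteration 3:
  u = (7 - (2)·-0.3008) / (5) = 1.5203
  v = (-3 - (-1)·1.5203) / (5) = -0.2959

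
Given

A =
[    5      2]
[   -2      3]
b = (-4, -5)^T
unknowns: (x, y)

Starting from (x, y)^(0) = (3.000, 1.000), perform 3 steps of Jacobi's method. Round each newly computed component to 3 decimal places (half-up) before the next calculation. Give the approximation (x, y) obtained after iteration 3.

Iteration 1:
  x = (-4 - (2)·1.000) / (5) = -1.200
  y = (-5 - (-2)·3.000) / (3) = 0.333
Iteration 2:
  x = (-4 - (2)·0.333) / (5) = -0.933
  y = (-5 - (-2)·-1.200) / (3) = -2.467
Iteration 3:
  x = (-4 - (2)·-2.467) / (5) = 0.187
  y = (-5 - (-2)·-0.933) / (3) = -2.289

(0.187, -2.289)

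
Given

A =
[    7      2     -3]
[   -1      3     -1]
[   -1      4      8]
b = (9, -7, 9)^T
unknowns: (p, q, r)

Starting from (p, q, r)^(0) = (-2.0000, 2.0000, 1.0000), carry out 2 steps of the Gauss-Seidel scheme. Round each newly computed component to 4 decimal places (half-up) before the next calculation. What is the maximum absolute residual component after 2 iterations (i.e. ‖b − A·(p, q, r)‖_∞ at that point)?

Iteration 1:
  p = (9 - (2)·2.0000 - (-3)·1.0000) / (7) = 1.1429
  q = (-7 - (-1)·1.1429 - (-1)·1.0000) / (3) = -1.6190
  r = (9 - (-1)·1.1429 - (4)·-1.6190) / (8) = 2.0774
Iteration 2:
  p = (9 - (2)·-1.6190 - (-3)·2.0774) / (7) = 2.6386
  q = (-7 - (-1)·2.6386 - (-1)·2.0774) / (3) = -0.7613
  r = (9 - (-1)·2.6386 - (4)·-0.7613) / (8) = 1.8355
Residual b − A·x = (-2.4411, -0.2420, -0.0002); ∞-norm = 2.4411

2.4411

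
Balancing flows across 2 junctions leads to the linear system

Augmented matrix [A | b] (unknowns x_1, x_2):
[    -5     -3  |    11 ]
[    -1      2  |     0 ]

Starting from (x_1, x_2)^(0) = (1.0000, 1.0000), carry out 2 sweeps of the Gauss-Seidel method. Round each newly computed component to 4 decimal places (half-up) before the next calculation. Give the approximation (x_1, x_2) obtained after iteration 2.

(-1.3600, -0.6800)

Iteration 1:
  x_1 = (11 - (-3)·1.0000) / (-5) = -2.8000
  x_2 = (0 - (-1)·-2.8000) / (2) = -1.4000
Iteration 2:
  x_1 = (11 - (-3)·-1.4000) / (-5) = -1.3600
  x_2 = (0 - (-1)·-1.3600) / (2) = -0.6800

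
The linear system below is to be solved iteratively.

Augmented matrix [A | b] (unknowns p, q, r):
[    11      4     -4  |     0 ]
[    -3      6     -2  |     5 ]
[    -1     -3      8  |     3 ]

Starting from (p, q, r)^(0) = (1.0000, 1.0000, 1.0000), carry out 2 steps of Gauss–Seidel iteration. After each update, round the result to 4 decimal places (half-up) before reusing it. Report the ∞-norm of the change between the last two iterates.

0.1288

Iteration 1:
  p = (0 - (4)·1.0000 - (-4)·1.0000) / (11) = 0.0000
  q = (5 - (-3)·0.0000 - (-2)·1.0000) / (6) = 1.1667
  r = (3 - (-1)·0.0000 - (-3)·1.1667) / (8) = 0.8125
Iteration 2:
  p = (0 - (4)·1.1667 - (-4)·0.8125) / (11) = -0.1288
  q = (5 - (-3)·-0.1288 - (-2)·0.8125) / (6) = 1.0398
  r = (3 - (-1)·-0.1288 - (-3)·1.0398) / (8) = 0.7488
Change: (-0.1288, -0.1269, -0.0637) → max |·| = 0.1288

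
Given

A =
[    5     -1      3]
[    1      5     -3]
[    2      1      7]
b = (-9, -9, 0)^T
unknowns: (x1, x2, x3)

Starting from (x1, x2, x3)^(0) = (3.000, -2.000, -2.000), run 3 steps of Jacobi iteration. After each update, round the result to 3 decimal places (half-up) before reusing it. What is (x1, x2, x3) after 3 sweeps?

Iteration 1:
  x1 = (-9 - (-1)·-2.000 - (3)·-2.000) / (5) = -1.000
  x2 = (-9 - (1)·3.000 - (-3)·-2.000) / (5) = -3.600
  x3 = (0 - (2)·3.000 - (1)·-2.000) / (7) = -0.571
Iteration 2:
  x1 = (-9 - (-1)·-3.600 - (3)·-0.571) / (5) = -2.177
  x2 = (-9 - (1)·-1.000 - (-3)·-0.571) / (5) = -1.943
  x3 = (0 - (2)·-1.000 - (1)·-3.600) / (7) = 0.800
Iteration 3:
  x1 = (-9 - (-1)·-1.943 - (3)·0.800) / (5) = -2.669
  x2 = (-9 - (1)·-2.177 - (-3)·0.800) / (5) = -0.885
  x3 = (0 - (2)·-2.177 - (1)·-1.943) / (7) = 0.900

(-2.669, -0.885, 0.900)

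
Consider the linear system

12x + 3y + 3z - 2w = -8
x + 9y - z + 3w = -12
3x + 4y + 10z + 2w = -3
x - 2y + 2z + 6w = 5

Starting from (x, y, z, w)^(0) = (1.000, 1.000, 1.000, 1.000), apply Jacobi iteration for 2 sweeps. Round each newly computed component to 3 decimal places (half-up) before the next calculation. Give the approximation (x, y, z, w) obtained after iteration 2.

(0.161, -1.578, 0.533, 0.844)

Iteration 1:
  x = (-8 - (3)·1.000 - (3)·1.000 - (-2)·1.000) / (12) = -1.000
  y = (-12 - (1)·1.000 - (-1)·1.000 - (3)·1.000) / (9) = -1.667
  z = (-3 - (3)·1.000 - (4)·1.000 - (2)·1.000) / (10) = -1.200
  w = (5 - (1)·1.000 - (-2)·1.000 - (2)·1.000) / (6) = 0.667
Iteration 2:
  x = (-8 - (3)·-1.667 - (3)·-1.200 - (-2)·0.667) / (12) = 0.161
  y = (-12 - (1)·-1.000 - (-1)·-1.200 - (3)·0.667) / (9) = -1.578
  z = (-3 - (3)·-1.000 - (4)·-1.667 - (2)·0.667) / (10) = 0.533
  w = (5 - (1)·-1.000 - (-2)·-1.667 - (2)·-1.200) / (6) = 0.844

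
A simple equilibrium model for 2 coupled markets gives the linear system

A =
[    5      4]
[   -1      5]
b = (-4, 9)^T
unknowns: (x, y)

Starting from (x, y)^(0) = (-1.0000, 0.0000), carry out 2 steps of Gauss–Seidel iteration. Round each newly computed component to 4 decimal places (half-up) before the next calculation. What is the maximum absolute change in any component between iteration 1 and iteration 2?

Iteration 1:
  x = (-4 - (4)·0.0000) / (5) = -0.8000
  y = (9 - (-1)·-0.8000) / (5) = 1.6400
Iteration 2:
  x = (-4 - (4)·1.6400) / (5) = -2.1120
  y = (9 - (-1)·-2.1120) / (5) = 1.3776
Change: (-1.3120, -0.2624) → max |·| = 1.3120

1.3120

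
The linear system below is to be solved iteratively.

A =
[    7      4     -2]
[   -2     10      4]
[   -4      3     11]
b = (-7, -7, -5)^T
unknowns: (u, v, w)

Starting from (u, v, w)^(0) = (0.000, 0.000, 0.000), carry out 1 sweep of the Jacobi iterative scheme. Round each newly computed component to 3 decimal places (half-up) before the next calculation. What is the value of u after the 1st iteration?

Iteration 1:
  u = (-7 - (4)·0.000 - (-2)·0.000) / (7) = -1.000
  v = (-7 - (-2)·0.000 - (4)·0.000) / (10) = -0.700
  w = (-5 - (-4)·0.000 - (3)·0.000) / (11) = -0.455

-1.000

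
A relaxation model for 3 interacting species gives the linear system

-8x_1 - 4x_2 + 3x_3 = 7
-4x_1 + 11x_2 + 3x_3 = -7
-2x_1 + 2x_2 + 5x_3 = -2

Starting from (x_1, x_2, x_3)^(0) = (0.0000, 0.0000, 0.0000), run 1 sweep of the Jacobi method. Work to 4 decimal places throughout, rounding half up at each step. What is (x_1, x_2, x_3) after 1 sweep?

Iteration 1:
  x_1 = (7 - (-4)·0.0000 - (3)·0.0000) / (-8) = -0.8750
  x_2 = (-7 - (-4)·0.0000 - (3)·0.0000) / (11) = -0.6364
  x_3 = (-2 - (-2)·0.0000 - (2)·0.0000) / (5) = -0.4000

(-0.8750, -0.6364, -0.4000)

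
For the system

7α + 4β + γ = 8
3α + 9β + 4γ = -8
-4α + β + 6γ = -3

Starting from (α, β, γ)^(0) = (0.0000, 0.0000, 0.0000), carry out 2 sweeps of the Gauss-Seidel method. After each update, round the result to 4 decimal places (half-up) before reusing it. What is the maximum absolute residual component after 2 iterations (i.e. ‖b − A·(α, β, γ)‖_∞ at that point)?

Iteration 1:
  α = (8 - (4)·0.0000 - (1)·0.0000) / (7) = 1.1429
  β = (-8 - (3)·1.1429 - (4)·0.0000) / (9) = -1.2699
  γ = (-3 - (-4)·1.1429 - (1)·-1.2699) / (6) = 0.4736
Iteration 2:
  α = (8 - (4)·-1.2699 - (1)·0.4736) / (7) = 1.8009
  β = (-8 - (3)·1.8009 - (4)·0.4736) / (9) = -1.6997
  γ = (-3 - (-4)·1.8009 - (1)·-1.6997) / (6) = 0.9839
Residual b − A·x = (1.2086, -2.0410, -0.0001); ∞-norm = 2.0410

2.0410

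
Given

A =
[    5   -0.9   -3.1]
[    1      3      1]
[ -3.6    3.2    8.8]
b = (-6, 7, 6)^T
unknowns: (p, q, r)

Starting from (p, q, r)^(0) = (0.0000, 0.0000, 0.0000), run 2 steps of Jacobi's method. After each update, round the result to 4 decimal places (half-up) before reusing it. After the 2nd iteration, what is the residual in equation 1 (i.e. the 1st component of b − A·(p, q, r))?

-3.9966

Iteration 1:
  p = (-6 - (-0.9)·0.0000 - (-3.1)·0.0000) / (5) = -1.2000
  q = (7 - (1)·0.0000 - (1)·0.0000) / (3) = 2.3333
  r = (6 - (-3.6)·0.0000 - (3.2)·0.0000) / (8.8) = 0.6818
Iteration 2:
  p = (-6 - (-0.9)·2.3333 - (-3.1)·0.6818) / (5) = -0.3573
  q = (7 - (1)·-1.2000 - (1)·0.6818) / (3) = 2.5061
  r = (6 - (-3.6)·-1.2000 - (3.2)·2.3333) / (8.8) = -0.6576
Residual b − A·x = (-3.9966, 0.4966, 2.4811)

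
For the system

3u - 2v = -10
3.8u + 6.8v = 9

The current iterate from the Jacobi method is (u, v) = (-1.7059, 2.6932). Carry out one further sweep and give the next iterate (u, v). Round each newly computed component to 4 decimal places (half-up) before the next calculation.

(-1.5379, 2.2768)

One sweep:
  u = (-10 - (-2)·2.6932) / (3) = -1.5379
  v = (9 - (3.8)·-1.7059) / (6.8) = 2.2768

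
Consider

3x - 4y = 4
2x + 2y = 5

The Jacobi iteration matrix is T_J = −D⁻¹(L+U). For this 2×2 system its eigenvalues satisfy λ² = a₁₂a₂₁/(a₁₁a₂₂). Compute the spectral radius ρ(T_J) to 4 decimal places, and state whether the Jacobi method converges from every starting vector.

a₁₂a₂₁/(a₁₁a₂₂) = (-4)·(2) / ((3)·(2)) = -1.333333
ρ = √|-1.333333| = √1.333333 = 1.1547
ρ > 1, so Jacobi diverges

1.1547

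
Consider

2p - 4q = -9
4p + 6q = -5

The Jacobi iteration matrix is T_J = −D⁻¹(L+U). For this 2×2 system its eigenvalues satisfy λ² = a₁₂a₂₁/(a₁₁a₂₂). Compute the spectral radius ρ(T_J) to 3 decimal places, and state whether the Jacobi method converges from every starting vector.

a₁₂a₂₁/(a₁₁a₂₂) = (-4)·(4) / ((2)·(6)) = -1.333333
ρ = √|-1.333333| = √1.333333 = 1.155
ρ > 1, so Jacobi diverges

1.155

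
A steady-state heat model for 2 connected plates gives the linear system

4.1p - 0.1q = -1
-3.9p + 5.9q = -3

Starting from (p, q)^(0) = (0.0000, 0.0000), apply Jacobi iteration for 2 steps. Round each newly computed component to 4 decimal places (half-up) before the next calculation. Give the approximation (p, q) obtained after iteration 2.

(-0.2563, -0.6697)

Iteration 1:
  p = (-1 - (-0.1)·0.0000) / (4.1) = -0.2439
  q = (-3 - (-3.9)·0.0000) / (5.9) = -0.5085
Iteration 2:
  p = (-1 - (-0.1)·-0.5085) / (4.1) = -0.2563
  q = (-3 - (-3.9)·-0.2439) / (5.9) = -0.6697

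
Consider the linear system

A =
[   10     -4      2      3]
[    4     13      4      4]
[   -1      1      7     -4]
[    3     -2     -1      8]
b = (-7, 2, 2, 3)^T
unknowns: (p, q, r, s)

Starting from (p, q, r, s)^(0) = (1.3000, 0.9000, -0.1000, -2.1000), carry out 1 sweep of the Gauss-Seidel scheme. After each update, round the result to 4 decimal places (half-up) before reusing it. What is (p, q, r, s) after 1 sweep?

(0.3100, 0.7354, -0.9751, 0.3207)

Iteration 1:
  p = (-7 - (-4)·0.9000 - (2)·-0.1000 - (3)·-2.1000) / (10) = 0.3100
  q = (2 - (4)·0.3100 - (4)·-0.1000 - (4)·-2.1000) / (13) = 0.7354
  r = (2 - (-1)·0.3100 - (1)·0.7354 - (-4)·-2.1000) / (7) = -0.9751
  s = (3 - (3)·0.3100 - (-2)·0.7354 - (-1)·-0.9751) / (8) = 0.3207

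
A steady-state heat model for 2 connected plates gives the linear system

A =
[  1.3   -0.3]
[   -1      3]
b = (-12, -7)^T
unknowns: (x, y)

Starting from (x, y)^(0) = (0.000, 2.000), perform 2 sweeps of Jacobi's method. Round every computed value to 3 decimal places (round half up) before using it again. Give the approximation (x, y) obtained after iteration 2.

Iteration 1:
  x = (-12 - (-0.3)·2.000) / (1.3) = -8.769
  y = (-7 - (-1)·0.000) / (3) = -2.333
Iteration 2:
  x = (-12 - (-0.3)·-2.333) / (1.3) = -9.769
  y = (-7 - (-1)·-8.769) / (3) = -5.256

(-9.769, -5.256)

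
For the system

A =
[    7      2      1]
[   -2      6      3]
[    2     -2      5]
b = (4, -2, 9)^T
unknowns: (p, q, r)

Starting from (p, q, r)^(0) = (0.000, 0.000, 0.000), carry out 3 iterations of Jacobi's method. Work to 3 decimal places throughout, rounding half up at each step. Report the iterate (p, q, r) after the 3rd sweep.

(0.664, -0.916, 1.219)

Iteration 1:
  p = (4 - (2)·0.000 - (1)·0.000) / (7) = 0.571
  q = (-2 - (-2)·0.000 - (3)·0.000) / (6) = -0.333
  r = (9 - (2)·0.000 - (-2)·0.000) / (5) = 1.800
Iteration 2:
  p = (4 - (2)·-0.333 - (1)·1.800) / (7) = 0.409
  q = (-2 - (-2)·0.571 - (3)·1.800) / (6) = -1.043
  r = (9 - (2)·0.571 - (-2)·-0.333) / (5) = 1.438
Iteration 3:
  p = (4 - (2)·-1.043 - (1)·1.438) / (7) = 0.664
  q = (-2 - (-2)·0.409 - (3)·1.438) / (6) = -0.916
  r = (9 - (2)·0.409 - (-2)·-1.043) / (5) = 1.219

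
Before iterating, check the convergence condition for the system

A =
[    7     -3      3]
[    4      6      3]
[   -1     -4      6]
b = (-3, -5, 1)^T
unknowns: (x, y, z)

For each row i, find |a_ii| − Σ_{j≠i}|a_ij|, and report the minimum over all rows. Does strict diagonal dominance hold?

row 1: |7| − (3+3) = 1
row 2: |6| − (4+3) = -1
row 3: |6| − (1+4) = 1
minimum over rows = -1 → not strictly diagonally dominant

-1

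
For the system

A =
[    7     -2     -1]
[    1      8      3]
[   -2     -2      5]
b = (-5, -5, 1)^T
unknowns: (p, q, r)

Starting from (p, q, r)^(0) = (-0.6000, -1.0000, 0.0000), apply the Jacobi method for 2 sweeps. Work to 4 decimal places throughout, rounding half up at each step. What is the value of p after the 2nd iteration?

-0.9343

Iteration 1:
  p = (-5 - (-2)·-1.0000 - (-1)·0.0000) / (7) = -1.0000
  q = (-5 - (1)·-0.6000 - (3)·0.0000) / (8) = -0.5500
  r = (1 - (-2)·-0.6000 - (-2)·-1.0000) / (5) = -0.4400
Iteration 2:
  p = (-5 - (-2)·-0.5500 - (-1)·-0.4400) / (7) = -0.9343
  q = (-5 - (1)·-1.0000 - (3)·-0.4400) / (8) = -0.3350
  r = (1 - (-2)·-1.0000 - (-2)·-0.5500) / (5) = -0.4200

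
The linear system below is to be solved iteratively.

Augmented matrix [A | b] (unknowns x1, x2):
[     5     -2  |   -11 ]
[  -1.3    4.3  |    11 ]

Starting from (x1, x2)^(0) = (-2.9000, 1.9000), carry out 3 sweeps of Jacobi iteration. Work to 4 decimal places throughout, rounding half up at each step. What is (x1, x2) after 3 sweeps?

(-1.3509, 2.0964)

Iteration 1:
  x1 = (-11 - (-2)·1.9000) / (5) = -1.4400
  x2 = (11 - (-1.3)·-2.9000) / (4.3) = 1.6814
Iteration 2:
  x1 = (-11 - (-2)·1.6814) / (5) = -1.5274
  x2 = (11 - (-1.3)·-1.4400) / (4.3) = 2.1228
Iteration 3:
  x1 = (-11 - (-2)·2.1228) / (5) = -1.3509
  x2 = (11 - (-1.3)·-1.5274) / (4.3) = 2.0964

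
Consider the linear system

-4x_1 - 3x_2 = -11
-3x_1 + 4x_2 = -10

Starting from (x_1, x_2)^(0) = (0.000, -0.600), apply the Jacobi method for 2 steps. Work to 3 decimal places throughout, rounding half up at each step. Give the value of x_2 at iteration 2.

Iteration 1:
  x_1 = (-11 - (-3)·-0.600) / (-4) = 3.200
  x_2 = (-10 - (-3)·0.000) / (4) = -2.500
Iteration 2:
  x_1 = (-11 - (-3)·-2.500) / (-4) = 4.625
  x_2 = (-10 - (-3)·3.200) / (4) = -0.100

-0.100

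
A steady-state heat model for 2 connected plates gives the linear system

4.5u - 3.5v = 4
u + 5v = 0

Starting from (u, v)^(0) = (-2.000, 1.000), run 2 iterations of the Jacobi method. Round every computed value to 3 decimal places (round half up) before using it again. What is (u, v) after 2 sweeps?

Iteration 1:
  u = (4 - (-3.5)·1.000) / (4.5) = 1.667
  v = (0 - (1)·-2.000) / (5) = 0.400
Iteration 2:
  u = (4 - (-3.5)·0.400) / (4.5) = 1.200
  v = (0 - (1)·1.667) / (5) = -0.333

(1.200, -0.333)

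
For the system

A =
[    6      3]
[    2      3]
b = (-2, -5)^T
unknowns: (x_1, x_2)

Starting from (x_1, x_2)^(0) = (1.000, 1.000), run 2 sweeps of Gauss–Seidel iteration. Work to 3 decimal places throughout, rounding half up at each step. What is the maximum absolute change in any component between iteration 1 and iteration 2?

Iteration 1:
  x_1 = (-2 - (3)·1.000) / (6) = -0.833
  x_2 = (-5 - (2)·-0.833) / (3) = -1.111
Iteration 2:
  x_1 = (-2 - (3)·-1.111) / (6) = 0.222
  x_2 = (-5 - (2)·0.222) / (3) = -1.815
Change: (1.055, -0.704) → max |·| = 1.055

1.055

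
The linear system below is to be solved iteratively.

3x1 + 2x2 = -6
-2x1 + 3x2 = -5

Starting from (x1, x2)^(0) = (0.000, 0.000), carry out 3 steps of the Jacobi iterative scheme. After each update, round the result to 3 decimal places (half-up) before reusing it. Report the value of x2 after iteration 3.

Iteration 1:
  x1 = (-6 - (2)·0.000) / (3) = -2.000
  x2 = (-5 - (-2)·0.000) / (3) = -1.667
Iteration 2:
  x1 = (-6 - (2)·-1.667) / (3) = -0.889
  x2 = (-5 - (-2)·-2.000) / (3) = -3.000
Iteration 3:
  x1 = (-6 - (2)·-3.000) / (3) = 0.000
  x2 = (-5 - (-2)·-0.889) / (3) = -2.259

-2.259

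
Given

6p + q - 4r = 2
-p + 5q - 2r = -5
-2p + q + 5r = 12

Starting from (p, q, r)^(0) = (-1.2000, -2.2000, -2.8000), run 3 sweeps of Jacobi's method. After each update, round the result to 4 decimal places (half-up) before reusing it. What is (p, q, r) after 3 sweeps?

Iteration 1:
  p = (2 - (1)·-2.2000 - (-4)·-2.8000) / (6) = -1.1667
  q = (-5 - (-1)·-1.2000 - (-2)·-2.8000) / (5) = -2.3600
  r = (12 - (-2)·-1.2000 - (1)·-2.2000) / (5) = 2.3600
Iteration 2:
  p = (2 - (1)·-2.3600 - (-4)·2.3600) / (6) = 2.3000
  q = (-5 - (-1)·-1.1667 - (-2)·2.3600) / (5) = -0.2893
  r = (12 - (-2)·-1.1667 - (1)·-2.3600) / (5) = 2.4053
Iteration 3:
  p = (2 - (1)·-0.2893 - (-4)·2.4053) / (6) = 1.9851
  q = (-5 - (-1)·2.3000 - (-2)·2.4053) / (5) = 0.4221
  r = (12 - (-2)·2.3000 - (1)·-0.2893) / (5) = 3.3779

(1.9851, 0.4221, 3.3779)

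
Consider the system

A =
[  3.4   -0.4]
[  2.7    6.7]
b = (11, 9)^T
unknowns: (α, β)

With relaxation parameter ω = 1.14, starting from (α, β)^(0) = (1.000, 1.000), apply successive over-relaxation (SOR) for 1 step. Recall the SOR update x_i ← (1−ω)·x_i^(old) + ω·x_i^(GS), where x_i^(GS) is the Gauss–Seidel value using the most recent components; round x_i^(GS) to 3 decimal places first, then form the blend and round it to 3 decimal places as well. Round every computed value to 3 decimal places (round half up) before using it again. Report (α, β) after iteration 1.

(3.682, -0.301)

Iteration 1:
  α: GS value = (11 - (-0.4)·1.000) / (3.4) = 3.353;  α ← (1−ω)·1.000 + ω·3.353 = 3.682
  β: GS value = (9 - (2.7)·3.682) / (6.7) = -0.141;  β ← (1−ω)·1.000 + ω·-0.141 = -0.301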